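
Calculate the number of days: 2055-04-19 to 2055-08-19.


From April 19, 2055 to August 19, 2055
Rest of April 2055: 30 - 19 = 11
Full months: May 31, June 30, July 31
Days into August 2055: 19
Total = 11 + 31 + 30 + 31 + 19 = 122 days

122 days


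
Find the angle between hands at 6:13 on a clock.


108.5°

Hour hand = 6×30 + 13×0.5 = 186.5°
Minute hand = 13×6 = 78°
Difference = |186.5 - 78| = 108.5°


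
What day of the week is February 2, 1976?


Monday

Zeller's congruence:
q=2, m=14, k=75, j=19
h = (2 + ⌊13×15/5⌋ + 75 + ⌊75/4⌋ + ⌊19/4⌋ - 2×19) mod 7
= (2 + 39 + 75 + 18 + 4 - 38) mod 7
= 100 mod 7 = 2
h=2 → Monday


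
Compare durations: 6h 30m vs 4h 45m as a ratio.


26:19 (1.37)

Duration 1: 390 minutes
Duration 2: 285 minutes
Ratio = 390:285
GCD = 15
Simplified = 26:19
As a decimal: 26/19 ≈ 1.37


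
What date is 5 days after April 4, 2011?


Start: April 4, 2011
Add 5 days
April 4 + 5 = April 9, 2011

April 9, 2011


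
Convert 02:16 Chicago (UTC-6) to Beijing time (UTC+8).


16:16

Time difference = UTC+8 - UTC-6 = +14 hours
New hour = (2 + 14) mod 24
= 16 mod 24 = 16
Minutes unchanged → 16:16


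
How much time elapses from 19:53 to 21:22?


1h 29m

End time in minutes: 21×60 + 22 = 1282
Start time in minutes: 19×60 + 53 = 1193
Difference = 1282 - 1193 = 89 minutes
= 1 hours 29 minutes


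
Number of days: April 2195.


Month: April (month 4)
April has 30 days

30 days


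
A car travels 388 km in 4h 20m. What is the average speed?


89.5 km/h

Distance: 388 km
Time: 4h 20m = 260 min = 260/60 = 13/3 hours
Speed = 388 ÷ (13/3) = 388 × 3 / 13 = 1164/13 ≈ 89.5 km/h


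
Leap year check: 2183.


Rules: divisible by 4 AND (not by 100 OR by 400)
2183 ÷ 4 = 545 remainder 3 → not divisible by 4
Not divisible by 4 → not a leap year

No


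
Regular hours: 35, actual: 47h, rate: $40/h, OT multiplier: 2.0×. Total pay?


Regular: 35h × $40 = $1400.00
Overtime: 47 - 35 = 12h
OT pay: 12h × $40 × 2.0 = $960.00
Total = $1400.00 + $960.00 = $2360.00

$2360.00


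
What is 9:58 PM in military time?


Input: 9:58 PM
PM: 9 + 12 = 21

21:58


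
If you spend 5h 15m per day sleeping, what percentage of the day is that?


Time: 315 minutes
Day: 1440 minutes
Percentage = (315/1440) × 100 ≈ 21.9%

21.9%


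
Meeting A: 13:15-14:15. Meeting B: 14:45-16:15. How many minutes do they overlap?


Meeting A: 795-855 (in minutes from midnight)
Meeting B: 885-975
Overlap start = max(795, 885) = 885
Overlap end = min(855, 975) = 855
Overlap = max(0, 855 - 885) = 0 min

0 minutes


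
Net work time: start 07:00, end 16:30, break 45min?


8h 45m (525 minutes)

Total time = (16×60+30) - (7×60+0)
= 990 - 420 = 570 min
Minus break: 570 - 45 = 525 min
= 8h 45m


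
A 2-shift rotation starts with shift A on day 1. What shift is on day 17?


Shifts: A, B
Start: A (index 0)
Day 17: (0 + 17 - 1) mod 2
= 16 mod 2
= 0
Index 0 → shift A

Shift A


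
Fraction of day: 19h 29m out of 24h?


0.8118 (81.18%)

Total minutes: 19×60 + 29 = 1169
Day = 24×60 = 1440 minutes
Fraction = 1169/1440 ≈ 0.8118
As a percentage: 1169/1440 × 100 ≈ 81.18%


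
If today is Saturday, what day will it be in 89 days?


Start: Saturday (index 5)
(5 + 89) mod 7
= 94 mod 7
= 3
Index 3 → Thursday

Thursday


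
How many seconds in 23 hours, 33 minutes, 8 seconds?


Hours: 23 × 3600 = 82800
Minutes: 33 × 60 = 1980
Seconds: 8
Total = 82800 + 1980 + 8 = 84788

84788 seconds


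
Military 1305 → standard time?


Hour: 13
13 - 12 = 1 → PM

1:05 PM


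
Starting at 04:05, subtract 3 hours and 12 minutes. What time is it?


00:53

Start: 245 minutes from midnight
Subtract: 192 minutes
Remaining: 245 - 192 = 53
Hours: 0, Minutes: 53


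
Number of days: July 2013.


31 days

Month: July (month 7)
July has 31 days


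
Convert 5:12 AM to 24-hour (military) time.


Input: 5:12 AM
AM hour stays: 5

05:12


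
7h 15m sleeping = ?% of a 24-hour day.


30.2%

Time: 435 minutes
Day: 1440 minutes
Percentage = (435/1440) × 100 ≈ 30.2%


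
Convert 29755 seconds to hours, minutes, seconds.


8h 15m 55s

Hours: 29755 ÷ 3600 = 8 remainder 955
Minutes: 955 ÷ 60 = 15 remainder 55
Seconds: 55


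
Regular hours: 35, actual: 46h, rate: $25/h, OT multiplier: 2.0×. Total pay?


Regular: 35h × $25 = $875.00
Overtime: 46 - 35 = 11h
OT pay: 11h × $25 × 2.0 = $550.00
Total = $875.00 + $550.00 = $1425.00

$1425.00


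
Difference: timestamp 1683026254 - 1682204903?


Difference = 1683026254 - 1682204903 = 821351 seconds
In hours: 821351 / 3600 ≈ 228.2
In days: 821351 / 86400 ≈ 9.51

821351 seconds (228.2 hours / 9.51 days)


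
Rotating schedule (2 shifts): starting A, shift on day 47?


Shift A

Shifts: A, B
Start: A (index 0)
Day 47: (0 + 47 - 1) mod 2
= 46 mod 2
= 0
Index 0 → shift A


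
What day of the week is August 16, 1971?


Zeller's congruence:
q=16, m=8, k=71, j=19
h = (16 + ⌊13×9/5⌋ + 71 + ⌊71/4⌋ + ⌊19/4⌋ - 2×19) mod 7
= (16 + 23 + 71 + 17 + 4 - 38) mod 7
= 93 mod 7 = 2
h=2 → Monday

Monday


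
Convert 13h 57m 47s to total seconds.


Hours: 13 × 3600 = 46800
Minutes: 57 × 60 = 3420
Seconds: 47
Total = 46800 + 3420 + 47 = 50267

50267 seconds


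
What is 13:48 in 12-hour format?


Hour: 13
13 - 12 = 1 → PM

1:48 PM


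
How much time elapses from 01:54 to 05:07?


3h 13m

End time in minutes: 5×60 + 7 = 307
Start time in minutes: 1×60 + 54 = 114
Difference = 307 - 114 = 193 minutes
= 3 hours 13 minutes


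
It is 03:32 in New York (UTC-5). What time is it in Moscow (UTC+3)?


11:32

Time difference = UTC+3 - UTC-5 = +8 hours
New hour = (3 + 8) mod 24
= 11 mod 24 = 11
Minutes unchanged → 11:32


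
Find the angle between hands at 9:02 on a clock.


Hour hand = 9×30 + 2×0.5 = 271.0°
Minute hand = 2×6 = 12°
Difference = |271.0 - 12| = 259.0°
Since > 180°: 360 - 259.0 = 101.0°

101.0°


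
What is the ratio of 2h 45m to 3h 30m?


11:14 (0.79)

Duration 1: 165 minutes
Duration 2: 210 minutes
Ratio = 165:210
GCD = 15
Simplified = 11:14
As a decimal: 11/14 ≈ 0.79


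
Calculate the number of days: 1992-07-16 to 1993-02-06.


205 days

From July 16, 1992 to February 6, 1993
Rest of July 1992: 31 - 16 = 15
Full months: August 31, September 30, October 31, November 30, December 31, January 31
Days into February 1993: 6
Total = 15 + 31 + 30 + 31 + 30 + 31 + 31 + 6 = 205 days


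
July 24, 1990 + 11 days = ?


Start: July 24, 1990
Add 11 days
July 24 → August 1: 31 - 24 + 1 = 8 days (11 - 8 = 3 left)
August 1 + 3 = August 4, 1990

August 4, 1990


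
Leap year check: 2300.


Rules: divisible by 4 AND (not by 100 OR by 400)
2300 ÷ 4 = 575 exactly → divisible by 4
2300 ÷ 100 = 23 exactly → divisible by 100
2300 ÷ 400 = 5 remainder 300 → not divisible by 400
Divisible by 100 but not by 400 → not a leap year

No


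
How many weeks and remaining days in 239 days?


34 weeks 1 days

Weeks: 239 ÷ 7 = 34 remainder 1


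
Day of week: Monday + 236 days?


Start: Monday (index 0)
(0 + 236) mod 7
= 236 mod 7
= 5
Index 5 → Saturday

Saturday


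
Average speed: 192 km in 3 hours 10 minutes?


Distance: 192 km
Time: 3h 10m = 190 min = 190/60 = 19/6 hours
Speed = 192 ÷ (19/6) = 192 × 6 / 19 = 1152/19 ≈ 60.6 km/h

60.6 km/h


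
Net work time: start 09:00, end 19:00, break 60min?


Total time = (19×60+0) - (9×60+0)
= 1140 - 540 = 600 min
Minus break: 600 - 60 = 540 min
= 9h 0m

9h 0m (540 minutes)


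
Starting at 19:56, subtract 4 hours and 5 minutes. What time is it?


Start: 1196 minutes from midnight
Subtract: 245 minutes
Remaining: 1196 - 245 = 951
Hours: 15, Minutes: 51

15:51


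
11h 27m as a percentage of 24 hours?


Total minutes: 11×60 + 27 = 687
Day = 24×60 = 1440 minutes
Fraction = 687/1440 ≈ 0.4771
As a percentage: 687/1440 × 100 ≈ 47.71%

0.4771 (47.71%)


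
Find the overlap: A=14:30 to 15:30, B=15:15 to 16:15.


Meeting A: 870-930 (in minutes from midnight)
Meeting B: 915-975
Overlap start = max(870, 915) = 915
Overlap end = min(930, 975) = 930
Overlap = max(0, 930 - 915) = 15 min

15 minutes


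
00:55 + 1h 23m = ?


Start: 55 minutes from midnight
Add: 83 minutes
Total: 138 minutes
Hours: 138 ÷ 60 = 2 remainder 18

02:18


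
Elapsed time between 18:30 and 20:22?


1h 52m

End time in minutes: 20×60 + 22 = 1222
Start time in minutes: 18×60 + 30 = 1110
Difference = 1222 - 1110 = 112 minutes
= 1 hours 52 minutes


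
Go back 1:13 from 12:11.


10:58

Start: 731 minutes from midnight
Subtract: 73 minutes
Remaining: 731 - 73 = 658
Hours: 10, Minutes: 58


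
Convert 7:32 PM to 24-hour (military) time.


19:32

Input: 7:32 PM
PM: 7 + 12 = 19


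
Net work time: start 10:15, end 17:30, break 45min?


6h 30m (390 minutes)

Total time = (17×60+30) - (10×60+15)
= 1050 - 615 = 435 min
Minus break: 435 - 45 = 390 min
= 6h 30m


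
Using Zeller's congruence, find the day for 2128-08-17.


Tuesday

Zeller's congruence:
q=17, m=8, k=28, j=21
h = (17 + ⌊13×9/5⌋ + 28 + ⌊28/4⌋ + ⌊21/4⌋ - 2×21) mod 7
= (17 + 23 + 28 + 7 + 5 - 42) mod 7
= 38 mod 7 = 3
h=3 → Tuesday


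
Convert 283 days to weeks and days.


40 weeks 3 days

Weeks: 283 ÷ 7 = 40 remainder 3


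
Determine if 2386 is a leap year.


Rules: divisible by 4 AND (not by 100 OR by 400)
2386 ÷ 4 = 596 remainder 2 → not divisible by 4
Not divisible by 4 → not a leap year

No


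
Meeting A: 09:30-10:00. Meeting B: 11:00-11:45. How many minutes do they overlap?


0 minutes

Meeting A: 570-600 (in minutes from midnight)
Meeting B: 660-705
Overlap start = max(570, 660) = 660
Overlap end = min(600, 705) = 600
Overlap = max(0, 600 - 660) = 0 min


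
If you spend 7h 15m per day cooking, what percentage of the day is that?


30.2%

Time: 435 minutes
Day: 1440 minutes
Percentage = (435/1440) × 100 ≈ 30.2%


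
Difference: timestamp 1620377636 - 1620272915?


Difference = 1620377636 - 1620272915 = 104721 seconds
In hours: 104721 / 3600 ≈ 29.1
In days: 104721 / 86400 ≈ 1.21

104721 seconds (29.1 hours / 1.21 days)


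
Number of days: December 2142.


Month: December (month 12)
December has 31 days

31 days


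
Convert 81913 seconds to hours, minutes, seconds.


Hours: 81913 ÷ 3600 = 22 remainder 2713
Minutes: 2713 ÷ 60 = 45 remainder 13
Seconds: 13

22h 45m 13s


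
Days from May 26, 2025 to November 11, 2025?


169 days

From May 26, 2025 to November 11, 2025
Rest of May 2025: 31 - 26 = 5
Full months: June 30, July 31, August 31, September 30, October 31
Days into November 2025: 11
Total = 5 + 30 + 31 + 31 + 30 + 31 + 11 = 169 days


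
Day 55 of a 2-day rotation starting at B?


Shift B

Shifts: A, B
Start: B (index 1)
Day 55: (1 + 55 - 1) mod 2
= 55 mod 2
= 1
Index 1 → shift B


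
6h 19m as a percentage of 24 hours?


Total minutes: 6×60 + 19 = 379
Day = 24×60 = 1440 minutes
Fraction = 379/1440 ≈ 0.2632
As a percentage: 379/1440 × 100 ≈ 26.32%

0.2632 (26.32%)


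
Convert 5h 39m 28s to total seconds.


Hours: 5 × 3600 = 18000
Minutes: 39 × 60 = 2340
Seconds: 28
Total = 18000 + 2340 + 28 = 20368

20368 seconds


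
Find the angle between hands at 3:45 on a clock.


157.5°

Hour hand = 3×30 + 45×0.5 = 112.5°
Minute hand = 45×6 = 270°
Difference = |112.5 - 270| = 157.5°


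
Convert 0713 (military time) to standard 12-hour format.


Hour: 7
7 < 12 → AM

7:13 AM


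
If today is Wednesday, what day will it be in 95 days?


Sunday

Start: Wednesday (index 2)
(2 + 95) mod 7
= 97 mod 7
= 6
Index 6 → Sunday


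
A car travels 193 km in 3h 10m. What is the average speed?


Distance: 193 km
Time: 3h 10m = 190 min = 190/60 = 19/6 hours
Speed = 193 ÷ (19/6) = 193 × 6 / 19 = 1158/19 ≈ 60.9 km/h

60.9 km/h


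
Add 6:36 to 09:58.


Start: 598 minutes from midnight
Add: 396 minutes
Total: 994 minutes
Hours: 994 ÷ 60 = 16 remainder 34

16:34


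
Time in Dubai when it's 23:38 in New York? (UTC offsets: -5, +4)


Time difference = UTC+4 - UTC-5 = +9 hours
New hour = (23 + 9) mod 24
= 32 mod 24 = 8
Minutes unchanged → 08:38; 32 ≥ 24 → next day

08:38 (next day)


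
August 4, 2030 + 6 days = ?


August 10, 2030

Start: August 4, 2030
Add 6 days
August 4 + 6 = August 10, 2030


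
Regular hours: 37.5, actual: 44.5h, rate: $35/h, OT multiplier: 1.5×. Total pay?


Regular: 37.5h × $35 = $1312.50
Overtime: 44.5 - 37.5 = 7.0h
OT pay: 7.0h × $35 × 1.5 = $367.50
Total = $1312.50 + $367.50 = $1680.00

$1680.00


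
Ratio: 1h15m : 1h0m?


Duration 1: 75 minutes
Duration 2: 60 minutes
Ratio = 75:60
GCD = 15
Simplified = 5:4
As a decimal: 5/4 = 1.25

5:4 (1.25)


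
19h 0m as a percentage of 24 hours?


Total minutes: 19×60 + 0 = 1140
Day = 24×60 = 1440 minutes
Fraction = 1140/1440 ≈ 0.7917
As a percentage: 1140/1440 × 100 ≈ 79.17%

0.7917 (79.17%)


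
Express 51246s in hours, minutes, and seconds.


Hours: 51246 ÷ 3600 = 14 remainder 846
Minutes: 846 ÷ 60 = 14 remainder 6
Seconds: 6

14h 14m 6s


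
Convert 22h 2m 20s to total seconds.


79340 seconds

Hours: 22 × 3600 = 79200
Minutes: 2 × 60 = 120
Seconds: 20
Total = 79200 + 120 + 20 = 79340


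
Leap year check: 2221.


Rules: divisible by 4 AND (not by 100 OR by 400)
2221 ÷ 4 = 555 remainder 1 → not divisible by 4
Not divisible by 4 → not a leap year

No


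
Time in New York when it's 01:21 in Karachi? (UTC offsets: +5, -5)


Time difference = UTC-5 - UTC+5 = -10 hours
New hour = (1 -10) mod 24
= -9 mod 24 = 15
Minutes unchanged → 15:21; -9 < 0 → previous day

15:21 (previous day)


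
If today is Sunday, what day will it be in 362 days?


Friday

Start: Sunday (index 6)
(6 + 362) mod 7
= 368 mod 7
= 4
Index 4 → Friday


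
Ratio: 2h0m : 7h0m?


Duration 1: 120 minutes
Duration 2: 420 minutes
Ratio = 120:420
GCD = 60
Simplified = 2:7
As a decimal: 2/7 ≈ 0.29

2:7 (0.29)


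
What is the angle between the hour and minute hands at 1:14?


Hour hand = 1×30 + 14×0.5 = 37.0°
Minute hand = 14×6 = 84°
Difference = |37.0 - 84| = 47.0°

47.0°


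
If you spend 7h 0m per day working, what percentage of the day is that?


29.2%

Time: 420 minutes
Day: 1440 minutes
Percentage = (420/1440) × 100 ≈ 29.2%


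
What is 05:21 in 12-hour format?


5:21 AM

Hour: 5
5 < 12 → AM


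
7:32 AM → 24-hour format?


Input: 7:32 AM
AM hour stays: 7

07:32


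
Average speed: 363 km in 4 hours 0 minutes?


90.8 km/h

Distance: 363 km
Time: 4 hours
Speed = 363 / 4 ≈ 90.8 km/h


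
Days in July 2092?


Month: July (month 7)
July has 31 days

31 days


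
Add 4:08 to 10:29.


14:37

Start: 629 minutes from midnight
Add: 248 minutes
Total: 877 minutes
Hours: 877 ÷ 60 = 14 remainder 37


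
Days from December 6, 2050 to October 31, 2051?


329 days

From December 6, 2050 to October 31, 2051
Rest of December 2050: 31 - 6 = 25
Full months: January 31, February 2051 28, March 31, April 30, May 31, June 30, July 31, August 31, September 30
Days into October 2051: 31
Total = 25 + 31 + 28 + 31 + 30 + 31 + 30 + 31 + 31 + 30 + 31 = 329 days


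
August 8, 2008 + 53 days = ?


Start: August 8, 2008
Add 53 days
August 8 → September 1: 31 - 8 + 1 = 24 days (53 - 24 = 29 left)
September 1 + 29 = September 30, 2008

September 30, 2008


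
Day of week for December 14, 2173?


Tuesday

Zeller's congruence:
q=14, m=12, k=73, j=21
h = (14 + ⌊13×13/5⌋ + 73 + ⌊73/4⌋ + ⌊21/4⌋ - 2×21) mod 7
= (14 + 33 + 73 + 18 + 5 - 42) mod 7
= 101 mod 7 = 3
h=3 → Tuesday


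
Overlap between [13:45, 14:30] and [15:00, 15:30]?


0 minutes

Meeting A: 825-870 (in minutes from midnight)
Meeting B: 900-930
Overlap start = max(825, 900) = 900
Overlap end = min(870, 930) = 870
Overlap = max(0, 870 - 900) = 0 min


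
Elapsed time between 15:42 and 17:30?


1h 48m

End time in minutes: 17×60 + 30 = 1050
Start time in minutes: 15×60 + 42 = 942
Difference = 1050 - 942 = 108 minutes
= 1 hours 48 minutes


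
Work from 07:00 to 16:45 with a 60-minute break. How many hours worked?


8h 45m (525 minutes)

Total time = (16×60+45) - (7×60+0)
= 1005 - 420 = 585 min
Minus break: 585 - 60 = 525 min
= 8h 45m


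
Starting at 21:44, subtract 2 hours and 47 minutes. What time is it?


18:57

Start: 1304 minutes from midnight
Subtract: 167 minutes
Remaining: 1304 - 167 = 1137
Hours: 18, Minutes: 57


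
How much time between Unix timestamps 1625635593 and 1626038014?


Difference = 1626038014 - 1625635593 = 402421 seconds
In hours: 402421 / 3600 ≈ 111.8
In days: 402421 / 86400 ≈ 4.66

402421 seconds (111.8 hours / 4.66 days)


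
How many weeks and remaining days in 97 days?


Weeks: 97 ÷ 7 = 13 remainder 6

13 weeks 6 days


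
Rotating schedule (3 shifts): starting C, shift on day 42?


Shifts: A, B, C
Start: C (index 2)
Day 42: (2 + 42 - 1) mod 3
= 43 mod 3
= 1
Index 1 → shift B

Shift B


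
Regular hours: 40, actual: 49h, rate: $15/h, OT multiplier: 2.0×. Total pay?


$870.00

Regular: 40h × $15 = $600.00
Overtime: 49 - 40 = 9h
OT pay: 9h × $15 × 2.0 = $270.00
Total = $600.00 + $270.00 = $870.00


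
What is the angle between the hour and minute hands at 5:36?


Hour hand = 5×30 + 36×0.5 = 168.0°
Minute hand = 36×6 = 216°
Difference = |168.0 - 216| = 48.0°

48.0°


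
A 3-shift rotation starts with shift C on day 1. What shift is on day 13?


Shift C

Shifts: A, B, C
Start: C (index 2)
Day 13: (2 + 13 - 1) mod 3
= 14 mod 3
= 2
Index 2 → shift C


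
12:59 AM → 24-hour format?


00:59

Input: 12:59 AM
12 AM → 00 (midnight)


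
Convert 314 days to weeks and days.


Weeks: 314 ÷ 7 = 44 remainder 6

44 weeks 6 days


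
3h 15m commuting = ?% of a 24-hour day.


13.5%

Time: 195 minutes
Day: 1440 minutes
Percentage = (195/1440) × 100 ≈ 13.5%


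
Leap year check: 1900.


No

Rules: divisible by 4 AND (not by 100 OR by 400)
1900 ÷ 4 = 475 exactly → divisible by 4
1900 ÷ 100 = 19 exactly → divisible by 100
1900 ÷ 400 = 4 remainder 300 → not divisible by 400
Divisible by 100 but not by 400 → not a leap year


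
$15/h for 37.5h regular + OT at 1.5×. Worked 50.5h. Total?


Regular: 37.5h × $15 = $562.50
Overtime: 50.5 - 37.5 = 13.0h
OT pay: 13.0h × $15 × 1.5 = $292.50
Total = $562.50 + $292.50 = $855.00

$855.00


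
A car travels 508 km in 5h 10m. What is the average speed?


98.3 km/h

Distance: 508 km
Time: 5h 10m = 310 min = 310/60 = 31/6 hours
Speed = 508 ÷ (31/6) = 508 × 6 / 31 = 3048/31 ≈ 98.3 km/h


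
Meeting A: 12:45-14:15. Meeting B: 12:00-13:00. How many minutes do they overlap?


Meeting A: 765-855 (in minutes from midnight)
Meeting B: 720-780
Overlap start = max(765, 720) = 765
Overlap end = min(855, 780) = 780
Overlap = max(0, 780 - 765) = 15 min

15 minutes


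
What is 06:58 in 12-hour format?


6:58 AM

Hour: 6
6 < 12 → AM


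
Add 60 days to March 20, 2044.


Start: March 20, 2044
Add 60 days
March 20 → April 1: 31 - 20 + 1 = 12 days (60 - 12 = 48 left)
April 1 → May 1: 30 - 1 + 1 = 30 days (48 - 30 = 18 left)
May 1 + 18 = May 19, 2044

May 19, 2044


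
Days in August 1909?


Month: August (month 8)
August has 31 days

31 days


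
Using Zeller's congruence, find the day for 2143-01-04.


Zeller's congruence:
q=4, m=13, k=42, j=21
h = (4 + ⌊13×14/5⌋ + 42 + ⌊42/4⌋ + ⌊21/4⌋ - 2×21) mod 7
= (4 + 36 + 42 + 10 + 5 - 42) mod 7
= 55 mod 7 = 6
h=6 → Friday

Friday


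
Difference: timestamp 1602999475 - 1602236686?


762789 seconds (211.9 hours / 8.83 days)

Difference = 1602999475 - 1602236686 = 762789 seconds
In hours: 762789 / 3600 ≈ 211.9
In days: 762789 / 86400 ≈ 8.83


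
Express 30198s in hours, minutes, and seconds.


Hours: 30198 ÷ 3600 = 8 remainder 1398
Minutes: 1398 ÷ 60 = 23 remainder 18
Seconds: 18

8h 23m 18s


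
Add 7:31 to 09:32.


Start: 572 minutes from midnight
Add: 451 minutes
Total: 1023 minutes
Hours: 1023 ÷ 60 = 17 remainder 3

17:03


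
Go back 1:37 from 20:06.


18:29

Start: 1206 minutes from midnight
Subtract: 97 minutes
Remaining: 1206 - 97 = 1109
Hours: 18, Minutes: 29


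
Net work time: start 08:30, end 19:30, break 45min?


10h 15m (615 minutes)

Total time = (19×60+30) - (8×60+30)
= 1170 - 510 = 660 min
Minus break: 660 - 45 = 615 min
= 10h 15m


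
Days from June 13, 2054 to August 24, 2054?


72 days

From June 13, 2054 to August 24, 2054
Rest of June 2054: 30 - 13 = 17
Full months: July 31
Days into August 2054: 24
Total = 17 + 31 + 24 = 72 days


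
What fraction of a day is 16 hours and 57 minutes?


0.7063 (70.63%)

Total minutes: 16×60 + 57 = 1017
Day = 24×60 = 1440 minutes
Fraction = 1017/1440 ≈ 0.7063
As a percentage: 1017/1440 × 100 ≈ 70.63%


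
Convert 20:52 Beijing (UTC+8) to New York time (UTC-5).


Time difference = UTC-5 - UTC+8 = -13 hours
New hour = (20 -13) mod 24
= 7 mod 24 = 7
Minutes unchanged → 07:52

07:52


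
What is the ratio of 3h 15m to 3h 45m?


Duration 1: 195 minutes
Duration 2: 225 minutes
Ratio = 195:225
GCD = 15
Simplified = 13:15
As a decimal: 13/15 ≈ 0.87

13:15 (0.87)


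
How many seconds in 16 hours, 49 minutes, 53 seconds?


Hours: 16 × 3600 = 57600
Minutes: 49 × 60 = 2940
Seconds: 53
Total = 57600 + 2940 + 53 = 60593

60593 seconds


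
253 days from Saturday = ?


Sunday

Start: Saturday (index 5)
(5 + 253) mod 7
= 258 mod 7
= 6
Index 6 → Sunday


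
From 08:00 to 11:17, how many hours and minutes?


3h 17m

End time in minutes: 11×60 + 17 = 677
Start time in minutes: 8×60 + 0 = 480
Difference = 677 - 480 = 197 minutes
= 3 hours 17 minutes


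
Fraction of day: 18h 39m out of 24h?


Total minutes: 18×60 + 39 = 1119
Day = 24×60 = 1440 minutes
Fraction = 1119/1440 ≈ 0.7771
As a percentage: 1119/1440 × 100 ≈ 77.71%

0.7771 (77.71%)


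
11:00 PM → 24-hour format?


Input: 11:00 PM
PM: 11 + 12 = 23

23:00


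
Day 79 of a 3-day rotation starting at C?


Shift C

Shifts: A, B, C
Start: C (index 2)
Day 79: (2 + 79 - 1) mod 3
= 80 mod 3
= 2
Index 2 → shift C


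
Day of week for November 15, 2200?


Zeller's congruence:
q=15, m=11, k=0, j=22
h = (15 + ⌊13×12/5⌋ + 0 + ⌊0/4⌋ + ⌊22/4⌋ - 2×22) mod 7
= (15 + 31 + 0 + 0 + 5 - 44) mod 7
= 7 mod 7 = 0
h=0 → Saturday

Saturday


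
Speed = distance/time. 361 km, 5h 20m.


67.7 km/h

Distance: 361 km
Time: 5h 20m = 320 min = 320/60 = 16/3 hours
Speed = 361 ÷ (16/3) = 361 × 3 / 16 = 1083/16 ≈ 67.7 km/h


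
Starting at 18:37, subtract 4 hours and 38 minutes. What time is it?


13:59

Start: 1117 minutes from midnight
Subtract: 278 minutes
Remaining: 1117 - 278 = 839
Hours: 13, Minutes: 59


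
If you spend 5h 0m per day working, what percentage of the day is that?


20.8%

Time: 300 minutes
Day: 1440 minutes
Percentage = (300/1440) × 100 ≈ 20.8%


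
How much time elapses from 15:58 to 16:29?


End time in minutes: 16×60 + 29 = 989
Start time in minutes: 15×60 + 58 = 958
Difference = 989 - 958 = 31 minutes
= 0 hours 31 minutes

0h 31m


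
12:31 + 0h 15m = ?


Start: 751 minutes from midnight
Add: 15 minutes
Total: 766 minutes
Hours: 766 ÷ 60 = 12 remainder 46

12:46


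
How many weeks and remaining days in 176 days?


25 weeks 1 days

Weeks: 176 ÷ 7 = 25 remainder 1


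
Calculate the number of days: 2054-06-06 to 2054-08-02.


57 days

From June 6, 2054 to August 2, 2054
Rest of June 2054: 30 - 6 = 24
Full months: July 31
Days into August 2054: 2
Total = 24 + 31 + 2 = 57 days


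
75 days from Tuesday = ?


Start: Tuesday (index 1)
(1 + 75) mod 7
= 76 mod 7
= 6
Index 6 → Sunday

Sunday


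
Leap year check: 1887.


Rules: divisible by 4 AND (not by 100 OR by 400)
1887 ÷ 4 = 471 remainder 3 → not divisible by 4
Not divisible by 4 → not a leap year

No


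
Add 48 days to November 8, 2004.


Start: November 8, 2004
Add 48 days
November 8 → December 1: 30 - 8 + 1 = 23 days (48 - 23 = 25 left)
December 1 + 25 = December 26, 2004

December 26, 2004


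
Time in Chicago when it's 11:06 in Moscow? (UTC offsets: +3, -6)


02:06

Time difference = UTC-6 - UTC+3 = -9 hours
New hour = (11 -9) mod 24
= 2 mod 24 = 2
Minutes unchanged → 02:06


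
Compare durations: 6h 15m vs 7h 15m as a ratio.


Duration 1: 375 minutes
Duration 2: 435 minutes
Ratio = 375:435
GCD = 15
Simplified = 25:29
As a decimal: 25/29 ≈ 0.86

25:29 (0.86)


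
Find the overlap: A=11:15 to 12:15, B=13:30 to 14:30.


0 minutes

Meeting A: 675-735 (in minutes from midnight)
Meeting B: 810-870
Overlap start = max(675, 810) = 810
Overlap end = min(735, 870) = 735
Overlap = max(0, 735 - 810) = 0 min


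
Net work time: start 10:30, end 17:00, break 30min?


6h 0m (360 minutes)

Total time = (17×60+0) - (10×60+30)
= 1020 - 630 = 390 min
Minus break: 390 - 30 = 360 min
= 6h 0m


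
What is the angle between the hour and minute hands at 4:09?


70.5°

Hour hand = 4×30 + 9×0.5 = 124.5°
Minute hand = 9×6 = 54°
Difference = |124.5 - 54| = 70.5°


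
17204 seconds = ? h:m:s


4h 46m 44s

Hours: 17204 ÷ 3600 = 4 remainder 2804
Minutes: 2804 ÷ 60 = 46 remainder 44
Seconds: 44


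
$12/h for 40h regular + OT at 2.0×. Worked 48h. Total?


$672.00

Regular: 40h × $12 = $480.00
Overtime: 48 - 40 = 8h
OT pay: 8h × $12 × 2.0 = $192.00
Total = $480.00 + $192.00 = $672.00


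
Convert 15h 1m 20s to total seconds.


54080 seconds

Hours: 15 × 3600 = 54000
Minutes: 1 × 60 = 60
Seconds: 20
Total = 54000 + 60 + 20 = 54080


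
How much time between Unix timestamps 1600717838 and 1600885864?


168026 seconds (46.7 hours / 1.94 days)

Difference = 1600885864 - 1600717838 = 168026 seconds
In hours: 168026 / 3600 ≈ 46.7
In days: 168026 / 86400 ≈ 1.94


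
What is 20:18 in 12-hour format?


8:18 PM

Hour: 20
20 - 12 = 8 → PM


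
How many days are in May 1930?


Month: May (month 5)
May has 31 days

31 days


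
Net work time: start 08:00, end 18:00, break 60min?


Total time = (18×60+0) - (8×60+0)
= 1080 - 480 = 600 min
Minus break: 600 - 60 = 540 min
= 9h 0m

9h 0m (540 minutes)


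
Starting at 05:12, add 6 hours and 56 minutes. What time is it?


12:08

Start: 312 minutes from midnight
Add: 416 minutes
Total: 728 minutes
Hours: 728 ÷ 60 = 12 remainder 8


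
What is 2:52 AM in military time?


Input: 2:52 AM
AM hour stays: 2

02:52


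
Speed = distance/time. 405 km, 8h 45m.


46.3 km/h

Distance: 405 km
Time: 8h 45m = 525 min = 525/60 = 35/4 hours
Speed = 405 ÷ (35/4) = 405 × 4 / 35 = 1620/35 ≈ 46.3 km/h


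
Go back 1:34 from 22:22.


Start: 1342 minutes from midnight
Subtract: 94 minutes
Remaining: 1342 - 94 = 1248
Hours: 20, Minutes: 48

20:48


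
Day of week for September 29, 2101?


Zeller's congruence:
q=29, m=9, k=1, j=21
h = (29 + ⌊13×10/5⌋ + 1 + ⌊1/4⌋ + ⌊21/4⌋ - 2×21) mod 7
= (29 + 26 + 1 + 0 + 5 - 42) mod 7
= 19 mod 7 = 5
h=5 → Thursday

Thursday


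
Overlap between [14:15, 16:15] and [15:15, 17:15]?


60 minutes

Meeting A: 855-975 (in minutes from midnight)
Meeting B: 915-1035
Overlap start = max(855, 915) = 915
Overlap end = min(975, 1035) = 975
Overlap = max(0, 975 - 915) = 60 min


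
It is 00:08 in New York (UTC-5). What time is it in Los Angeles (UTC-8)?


Time difference = UTC-8 - UTC-5 = -3 hours
New hour = (0 -3) mod 24
= -3 mod 24 = 21
Minutes unchanged → 21:08; -3 < 0 → previous day

21:08 (previous day)


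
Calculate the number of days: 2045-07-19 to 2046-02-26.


222 days

From July 19, 2045 to February 26, 2046
Rest of July 2045: 31 - 19 = 12
Full months: August 31, September 30, October 31, November 30, December 31, January 31
Days into February 2046: 26
Total = 12 + 31 + 30 + 31 + 30 + 31 + 31 + 26 = 222 days


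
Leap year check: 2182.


Rules: divisible by 4 AND (not by 100 OR by 400)
2182 ÷ 4 = 545 remainder 2 → not divisible by 4
Not divisible by 4 → not a leap year

No


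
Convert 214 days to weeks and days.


30 weeks 4 days

Weeks: 214 ÷ 7 = 30 remainder 4


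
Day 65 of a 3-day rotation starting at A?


Shifts: A, B, C
Start: A (index 0)
Day 65: (0 + 65 - 1) mod 3
= 64 mod 3
= 1
Index 1 → shift B

Shift B


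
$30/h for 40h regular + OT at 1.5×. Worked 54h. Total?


Regular: 40h × $30 = $1200.00
Overtime: 54 - 40 = 14h
OT pay: 14h × $30 × 1.5 = $630.00
Total = $1200.00 + $630.00 = $1830.00

$1830.00


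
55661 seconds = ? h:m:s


Hours: 55661 ÷ 3600 = 15 remainder 1661
Minutes: 1661 ÷ 60 = 27 remainder 41
Seconds: 41

15h 27m 41s


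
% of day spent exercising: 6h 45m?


28.1%

Time: 405 minutes
Day: 1440 minutes
Percentage = (405/1440) × 100 ≈ 28.1%


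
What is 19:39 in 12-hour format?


Hour: 19
19 - 12 = 7 → PM

7:39 PM


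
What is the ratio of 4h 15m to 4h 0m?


Duration 1: 255 minutes
Duration 2: 240 minutes
Ratio = 255:240
GCD = 15
Simplified = 17:16
As a decimal: 17/16 ≈ 1.06

17:16 (1.06)


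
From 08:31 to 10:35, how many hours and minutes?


2h 4m

End time in minutes: 10×60 + 35 = 635
Start time in minutes: 8×60 + 31 = 511
Difference = 635 - 511 = 124 minutes
= 2 hours 4 minutes


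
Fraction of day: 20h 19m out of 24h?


Total minutes: 20×60 + 19 = 1219
Day = 24×60 = 1440 minutes
Fraction = 1219/1440 ≈ 0.8465
As a percentage: 1219/1440 × 100 ≈ 84.65%

0.8465 (84.65%)


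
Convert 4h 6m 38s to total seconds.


14798 seconds

Hours: 4 × 3600 = 14400
Minutes: 6 × 60 = 360
Seconds: 38
Total = 14400 + 360 + 38 = 14798


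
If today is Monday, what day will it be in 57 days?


Tuesday

Start: Monday (index 0)
(0 + 57) mod 7
= 57 mod 7
= 1
Index 1 → Tuesday


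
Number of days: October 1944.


Month: October (month 10)
October has 31 days

31 days


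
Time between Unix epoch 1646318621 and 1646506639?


Difference = 1646506639 - 1646318621 = 188018 seconds
In hours: 188018 / 3600 ≈ 52.2
In days: 188018 / 86400 ≈ 2.18

188018 seconds (52.2 hours / 2.18 days)


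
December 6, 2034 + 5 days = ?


Start: December 6, 2034
Add 5 days
December 6 + 5 = December 11, 2034

December 11, 2034


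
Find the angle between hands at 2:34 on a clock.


127.0°

Hour hand = 2×30 + 34×0.5 = 77.0°
Minute hand = 34×6 = 204°
Difference = |77.0 - 204| = 127.0°


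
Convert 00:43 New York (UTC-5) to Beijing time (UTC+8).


13:43

Time difference = UTC+8 - UTC-5 = +13 hours
New hour = (0 + 13) mod 24
= 13 mod 24 = 13
Minutes unchanged → 13:43


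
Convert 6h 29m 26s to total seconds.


Hours: 6 × 3600 = 21600
Minutes: 29 × 60 = 1740
Seconds: 26
Total = 21600 + 1740 + 26 = 23366

23366 seconds


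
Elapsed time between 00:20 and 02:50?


End time in minutes: 2×60 + 50 = 170
Start time in minutes: 0×60 + 20 = 20
Difference = 170 - 20 = 150 minutes
= 2 hours 30 minutes

2h 30m


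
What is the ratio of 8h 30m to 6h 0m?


Duration 1: 510 minutes
Duration 2: 360 minutes
Ratio = 510:360
GCD = 30
Simplified = 17:12
As a decimal: 17/12 ≈ 1.42

17:12 (1.42)


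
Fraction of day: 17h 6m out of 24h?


0.7125 (71.25%)

Total minutes: 17×60 + 6 = 1026
Day = 24×60 = 1440 minutes
Fraction = 1026/1440 = 0.7125
As a percentage: 1026/1440 × 100 = 71.25%


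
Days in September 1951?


Month: September (month 9)
September has 30 days

30 days


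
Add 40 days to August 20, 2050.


September 29, 2050

Start: August 20, 2050
Add 40 days
August 20 → September 1: 31 - 20 + 1 = 12 days (40 - 12 = 28 left)
September 1 + 28 = September 29, 2050


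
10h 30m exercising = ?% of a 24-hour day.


Time: 630 minutes
Day: 1440 minutes
Percentage = (630/1440) × 100 ≈ 43.8%

43.8%


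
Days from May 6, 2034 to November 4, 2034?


182 days

From May 6, 2034 to November 4, 2034
Rest of May 2034: 31 - 6 = 25
Full months: June 30, July 31, August 31, September 30, October 31
Days into November 2034: 4
Total = 25 + 30 + 31 + 31 + 30 + 31 + 4 = 182 days


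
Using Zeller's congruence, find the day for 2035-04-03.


Tuesday

Zeller's congruence:
q=3, m=4, k=35, j=20
h = (3 + ⌊13×5/5⌋ + 35 + ⌊35/4⌋ + ⌊20/4⌋ - 2×20) mod 7
= (3 + 13 + 35 + 8 + 5 - 40) mod 7
= 24 mod 7 = 3
h=3 → Tuesday


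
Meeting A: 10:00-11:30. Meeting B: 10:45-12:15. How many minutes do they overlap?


45 minutes

Meeting A: 600-690 (in minutes from midnight)
Meeting B: 645-735
Overlap start = max(600, 645) = 645
Overlap end = min(690, 735) = 690
Overlap = max(0, 690 - 645) = 45 min


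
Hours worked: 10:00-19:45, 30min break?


9h 15m (555 minutes)

Total time = (19×60+45) - (10×60+0)
= 1185 - 600 = 585 min
Minus break: 585 - 30 = 555 min
= 9h 15m


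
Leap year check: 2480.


Rules: divisible by 4 AND (not by 100 OR by 400)
2480 ÷ 4 = 620 exactly → divisible by 4
2480 ÷ 100 = 24 remainder 80 → not divisible by 100
Divisible by 4 but not by 100 → leap year

Yes


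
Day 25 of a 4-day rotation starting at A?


Shifts: A, B, C, D
Start: A (index 0)
Day 25: (0 + 25 - 1) mod 4
= 24 mod 4
= 0
Index 0 → shift A

Shift A


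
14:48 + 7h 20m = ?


Start: 888 minutes from midnight
Add: 440 minutes
Total: 1328 minutes
Hours: 1328 ÷ 60 = 22 remainder 8

22:08


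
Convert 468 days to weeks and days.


66 weeks 6 days

Weeks: 468 ÷ 7 = 66 remainder 6


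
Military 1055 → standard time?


Hour: 10
10 < 12 → AM

10:55 AM


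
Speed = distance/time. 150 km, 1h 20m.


Distance: 150 km
Time: 1h 20m = 80 min = 80/60 = 4/3 hours
Speed = 150 ÷ (4/3) = 150 × 3 / 4 = 450/4 = 112.5 km/h

112.5 km/h


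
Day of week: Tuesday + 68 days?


Sunday

Start: Tuesday (index 1)
(1 + 68) mod 7
= 69 mod 7
= 6
Index 6 → Sunday


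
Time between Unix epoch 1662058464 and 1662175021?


116557 seconds (32.4 hours / 1.35 days)

Difference = 1662175021 - 1662058464 = 116557 seconds
In hours: 116557 / 3600 ≈ 32.4
In days: 116557 / 86400 ≈ 1.35


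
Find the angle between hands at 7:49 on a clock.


59.5°

Hour hand = 7×30 + 49×0.5 = 234.5°
Minute hand = 49×6 = 294°
Difference = |234.5 - 294| = 59.5°


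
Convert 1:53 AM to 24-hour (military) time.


01:53

Input: 1:53 AM
AM hour stays: 1


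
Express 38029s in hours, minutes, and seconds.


10h 33m 49s

Hours: 38029 ÷ 3600 = 10 remainder 2029
Minutes: 2029 ÷ 60 = 33 remainder 49
Seconds: 49


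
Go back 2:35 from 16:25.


Start: 985 minutes from midnight
Subtract: 155 minutes
Remaining: 985 - 155 = 830
Hours: 13, Minutes: 50

13:50


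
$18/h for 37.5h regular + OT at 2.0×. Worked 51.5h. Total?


Regular: 37.5h × $18 = $675.00
Overtime: 51.5 - 37.5 = 14.0h
OT pay: 14.0h × $18 × 2.0 = $504.00
Total = $675.00 + $504.00 = $1179.00

$1179.00


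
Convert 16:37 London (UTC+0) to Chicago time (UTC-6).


10:37

Time difference = UTC-6 - UTC+0 = -6 hours
New hour = (16 -6) mod 24
= 10 mod 24 = 10
Minutes unchanged → 10:37


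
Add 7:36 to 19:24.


03:00 (next day)

Start: 1164 minutes from midnight
Add: 456 minutes
Total: 1620 minutes
Hours: 1620 ÷ 60 = 27 remainder 0
27 ≥ 24 → 27 - 24 = 3 (next day)


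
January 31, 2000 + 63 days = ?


Start: January 31, 2000
Add 63 days
January 31 → February 1: 31 - 31 + 1 = 1 days (63 - 1 = 62 left)
February 1 → March 1: 29 - 1 + 1 = 29 days (62 - 29 = 33 left)
March 1 → April 1: 31 - 1 + 1 = 31 days (33 - 31 = 2 left)
April 1 + 2 = April 3, 2000

April 3, 2000


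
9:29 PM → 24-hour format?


Input: 9:29 PM
PM: 9 + 12 = 21

21:29


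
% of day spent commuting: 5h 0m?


Time: 300 minutes
Day: 1440 minutes
Percentage = (300/1440) × 100 ≈ 20.8%

20.8%


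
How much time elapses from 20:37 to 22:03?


1h 26m

End time in minutes: 22×60 + 3 = 1323
Start time in minutes: 20×60 + 37 = 1237
Difference = 1323 - 1237 = 86 minutes
= 1 hours 26 minutes


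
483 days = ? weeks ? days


69 weeks 0 days

Weeks: 483 ÷ 7 = 69 remainder 0


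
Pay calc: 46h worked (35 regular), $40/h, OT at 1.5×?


$2060.00

Regular: 35h × $40 = $1400.00
Overtime: 46 - 35 = 11h
OT pay: 11h × $40 × 1.5 = $660.00
Total = $1400.00 + $660.00 = $2060.00


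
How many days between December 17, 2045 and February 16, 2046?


61 days

From December 17, 2045 to February 16, 2046
Rest of December 2045: 31 - 17 = 14
Full months: January 31
Days into February 2046: 16
Total = 14 + 31 + 16 = 61 days


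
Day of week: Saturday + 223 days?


Friday

Start: Saturday (index 5)
(5 + 223) mod 7
= 228 mod 7
= 4
Index 4 → Friday


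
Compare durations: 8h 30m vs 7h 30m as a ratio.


Duration 1: 510 minutes
Duration 2: 450 minutes
Ratio = 510:450
GCD = 30
Simplified = 17:15
As a decimal: 17/15 ≈ 1.13

17:15 (1.13)


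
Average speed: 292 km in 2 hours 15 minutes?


Distance: 292 km
Time: 2h 15m = 135 min = 135/60 = 9/4 hours
Speed = 292 ÷ (9/4) = 292 × 4 / 9 = 1168/9 ≈ 129.8 km/h

129.8 km/h


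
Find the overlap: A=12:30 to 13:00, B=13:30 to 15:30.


0 minutes

Meeting A: 750-780 (in minutes from midnight)
Meeting B: 810-930
Overlap start = max(750, 810) = 810
Overlap end = min(780, 930) = 780
Overlap = max(0, 780 - 810) = 0 min


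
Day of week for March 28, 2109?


Thursday

Zeller's congruence:
q=28, m=3, k=9, j=21
h = (28 + ⌊13×4/5⌋ + 9 + ⌊9/4⌋ + ⌊21/4⌋ - 2×21) mod 7
= (28 + 10 + 9 + 2 + 5 - 42) mod 7
= 12 mod 7 = 5
h=5 → Thursday


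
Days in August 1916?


31 days

Month: August (month 8)
August has 31 days


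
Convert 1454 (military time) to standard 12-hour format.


Hour: 14
14 - 12 = 2 → PM

2:54 PM


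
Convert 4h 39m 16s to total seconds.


16756 seconds

Hours: 4 × 3600 = 14400
Minutes: 39 × 60 = 2340
Seconds: 16
Total = 14400 + 2340 + 16 = 16756


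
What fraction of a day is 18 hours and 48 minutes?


0.7833 (78.33%)

Total minutes: 18×60 + 48 = 1128
Day = 24×60 = 1440 minutes
Fraction = 1128/1440 ≈ 0.7833
As a percentage: 1128/1440 × 100 ≈ 78.33%


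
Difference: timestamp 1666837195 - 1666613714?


Difference = 1666837195 - 1666613714 = 223481 seconds
In hours: 223481 / 3600 ≈ 62.1
In days: 223481 / 86400 ≈ 2.59

223481 seconds (62.1 hours / 2.59 days)


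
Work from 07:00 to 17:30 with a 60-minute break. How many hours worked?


Total time = (17×60+30) - (7×60+0)
= 1050 - 420 = 630 min
Minus break: 630 - 60 = 570 min
= 9h 30m

9h 30m (570 minutes)


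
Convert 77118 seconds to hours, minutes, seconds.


21h 25m 18s

Hours: 77118 ÷ 3600 = 21 remainder 1518
Minutes: 1518 ÷ 60 = 25 remainder 18
Seconds: 18


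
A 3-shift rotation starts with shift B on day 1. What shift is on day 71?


Shifts: A, B, C
Start: B (index 1)
Day 71: (1 + 71 - 1) mod 3
= 71 mod 3
= 2
Index 2 → shift C

Shift C


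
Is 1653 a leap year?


Rules: divisible by 4 AND (not by 100 OR by 400)
1653 ÷ 4 = 413 remainder 1 → not divisible by 4
Not divisible by 4 → not a leap year

No


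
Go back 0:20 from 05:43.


05:23

Start: 343 minutes from midnight
Subtract: 20 minutes
Remaining: 343 - 20 = 323
Hours: 5, Minutes: 23


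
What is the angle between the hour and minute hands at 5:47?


Hour hand = 5×30 + 47×0.5 = 173.5°
Minute hand = 47×6 = 282°
Difference = |173.5 - 282| = 108.5°

108.5°
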